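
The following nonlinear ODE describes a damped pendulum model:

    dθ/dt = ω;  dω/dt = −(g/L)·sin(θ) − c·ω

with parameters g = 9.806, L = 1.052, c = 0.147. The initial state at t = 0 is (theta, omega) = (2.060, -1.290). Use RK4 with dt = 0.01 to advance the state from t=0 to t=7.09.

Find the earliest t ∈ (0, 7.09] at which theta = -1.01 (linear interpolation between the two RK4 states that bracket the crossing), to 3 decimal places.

t = 0.786

t=0.000: state=(2.060, -1.290)
step 1 (dt=0.01): k1=(-1.290, -8.038), k2=(-1.330, -8.061), k3=(-1.330, -8.061), k4=(-1.371, -8.084); state += dt/6·(k1+2k2+2k3+k4)
t=0.010: state=(2.047, -1.371)
t=0.020: state=(2.033, -1.452)
t=0.030: state=(2.018, -1.533)
continuing one RK4 step at a time; state shown every 25 steps (Δt=0.25):
t=0.250: state=(1.474, -3.434)
t=0.500: state=(0.377, -5.088)
t=0.750: state=(-0.859, -4.352)
t=0.780: state=(-0.986, -4.110)
next step: t=0.790: state=(-1.026, -4.026) — theta has crossed -1.01
linear interpolation between t=0.780 (-0.98577) and t=0.790 (-1.02646) → t≈0.786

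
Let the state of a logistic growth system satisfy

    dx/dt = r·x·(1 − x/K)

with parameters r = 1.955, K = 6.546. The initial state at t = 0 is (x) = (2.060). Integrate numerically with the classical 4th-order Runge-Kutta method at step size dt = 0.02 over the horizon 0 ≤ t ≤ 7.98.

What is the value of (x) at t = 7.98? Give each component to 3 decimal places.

t=0.000: state=(2.060)
step 1 (dt=0.02): k1=(2.760), k2=(2.780), k3=(2.780), k4=(2.799); state += dt/6·(k1+2k2+2k3+k4)
t=0.020: state=(2.116)
t=0.040: state=(2.172)
t=0.060: state=(2.229)
continuing one RK4 step at a time; state shown every 25 steps (Δt=0.5):
t=0.500: state=(3.598)
t=1.000: state=(5.004)
t=1.500: state=(5.866)
t=2.000: state=(6.272)
t=2.500: state=(6.440)
t=3.000: state=(6.506)
t=3.500: state=(6.531)
t=4.000: state=(6.540)
t=4.500: state=(6.544)
t=5.000: state=(6.545)
t=5.500: state=(6.546)
t=6.000: state=(6.546)
t=6.500: state=(6.546)
t=7.000: state=(6.546)
t=7.500: state=(6.546)
t=7.980: state=(6.546)

(x) = (6.546)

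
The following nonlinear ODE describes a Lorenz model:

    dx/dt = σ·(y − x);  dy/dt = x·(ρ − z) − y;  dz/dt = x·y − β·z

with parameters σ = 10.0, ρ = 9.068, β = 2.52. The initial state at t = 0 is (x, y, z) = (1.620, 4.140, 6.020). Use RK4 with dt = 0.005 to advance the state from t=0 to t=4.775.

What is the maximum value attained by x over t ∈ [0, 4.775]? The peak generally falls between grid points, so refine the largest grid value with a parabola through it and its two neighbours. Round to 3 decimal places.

max x = 5.783

t=0.000: state=(1.620, 4.140, 6.020)
step 1 (dt=0.005): k1=(25.200, 0.798, -8.464), k2=(24.590, 1.023, -8.146), k3=(24.611, 1.017, -8.153), k4=(24.020, 1.239, -7.843); state += dt/6·(k1+2k2+2k3+k4)
t=0.005: state=(1.743, 4.145, 5.979)
t=0.010: state=(1.860, 4.152, 5.942)
t=0.015: state=(1.972, 4.162, 5.907)
continuing one RK4 step at a time; state shown every 40 steps (Δt=0.2):
t=0.200: state=(4.388, 5.319, 6.134)
t=0.400: state=(5.722, 5.984, 8.525)
t=0.600: state=(5.194, 4.536, 9.811)
t=0.800: state=(3.933, 3.481, 8.649)
t=1.000: state=(3.570, 3.641, 7.225)
t=1.200: state=(4.080, 4.474, 6.790)
t=1.400: state=(4.897, 5.236, 7.626)
t=1.600: state=(5.140, 5.017, 8.787)
t=1.800: state=(4.583, 4.241, 8.826)
t=2.000: state=(4.078, 3.954, 8.037)
t=2.200: state=(4.112, 4.252, 7.452)
t=2.400: state=(4.517, 4.741, 7.573)
t=2.600: state=(4.835, 4.895, 8.185)
t=2.800: state=(4.726, 4.578, 8.533)
t=3.000: state=(4.401, 4.261, 8.289)
t=3.200: state=(4.263, 4.271, 7.872)
t=3.400: state=(4.401, 4.514, 7.738)
t=3.600: state=(4.620, 4.704, 7.969)
t=3.800: state=(4.675, 4.644, 8.257)
t=4.000: state=(4.538, 4.450, 8.276)
t=4.200: state=(4.400, 4.363, 8.070)
t=4.400: state=(4.405, 4.444, 7.907)
t=4.600: state=(4.516, 4.575, 7.944)
t=4.775: state=(4.591, 4.613, 8.083)
largest grid value and its neighbours: x(0.440)=5.78180, x(0.445)=5.78279, x(0.450)=5.78233
parabola through these three points peaks at t≈0.446 with x≈5.78281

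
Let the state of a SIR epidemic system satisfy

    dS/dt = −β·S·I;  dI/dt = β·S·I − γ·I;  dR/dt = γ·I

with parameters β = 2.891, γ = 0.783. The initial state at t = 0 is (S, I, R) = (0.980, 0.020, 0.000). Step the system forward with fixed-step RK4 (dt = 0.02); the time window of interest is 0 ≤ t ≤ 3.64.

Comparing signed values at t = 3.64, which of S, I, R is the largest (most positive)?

t=0.000: state=(0.980, 0.020, 0.000)
step 1 (dt=0.02): k1=(-0.057, 0.041, 0.016), k2=(-0.058, 0.042, 0.016), k3=(-0.058, 0.042, 0.016), k4=(-0.059, 0.043, 0.016); state += dt/6·(k1+2k2+2k3+k4)
t=0.020: state=(0.979, 0.021, 0.000)
t=0.040: state=(0.978, 0.022, 0.001)
t=0.060: state=(0.976, 0.023, 0.001)
continuing one RK4 step at a time; state shown every 10 steps (Δt=0.2):
t=0.200: state=(0.966, 0.030, 0.004)
t=0.400: state=(0.946, 0.045, 0.010)
t=0.600: state=(0.916, 0.065, 0.018)
t=0.800: state=(0.876, 0.094, 0.031)
t=1.000: state=(0.821, 0.131, 0.048)
t=1.200: state=(0.751, 0.177, 0.072)
t=1.400: state=(0.668, 0.228, 0.104)
t=1.600: state=(0.577, 0.280, 0.144)
t=1.800: state=(0.484, 0.325, 0.191)
t=2.000: state=(0.397, 0.358, 0.245)
t=2.200: state=(0.321, 0.377, 0.302)
t=2.400: state=(0.258, 0.381, 0.362)
t=2.600: state=(0.207, 0.372, 0.421)
t=2.800: state=(0.168, 0.354, 0.478)
t=3.000: state=(0.138, 0.331, 0.532)
t=3.200: state=(0.115, 0.304, 0.581)
t=3.400: state=(0.097, 0.276, 0.627)
t=3.600: state=(0.083, 0.249, 0.668)
t=3.640: state=(0.081, 0.243, 0.676)
compare at T: S=0.081, I=0.243, R=0.676

largest component: R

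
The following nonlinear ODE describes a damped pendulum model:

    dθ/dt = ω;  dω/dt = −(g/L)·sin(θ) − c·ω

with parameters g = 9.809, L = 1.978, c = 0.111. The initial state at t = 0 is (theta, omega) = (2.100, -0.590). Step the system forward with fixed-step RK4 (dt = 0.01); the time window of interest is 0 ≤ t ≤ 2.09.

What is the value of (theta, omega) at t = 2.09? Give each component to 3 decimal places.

t=0.000: state=(2.100, -0.590)
step 1 (dt=0.01): k1=(-0.590, -4.215), k2=(-0.611, -4.220), k3=(-0.611, -4.220), k4=(-0.632, -4.226); state += dt/6·(k1+2k2+2k3+k4)
t=0.010: state=(2.094, -0.632)
t=0.020: state=(2.087, -0.675)
t=0.030: state=(2.080, -0.717)
continuing one RK4 step at a time; state shown every 10 steps (Δt=0.1):
t=0.100: state=(2.020, -1.018)
t=0.200: state=(1.896, -1.462)
t=0.300: state=(1.727, -1.924)
t=0.400: state=(1.511, -2.395)
t=0.500: state=(1.248, -2.851)
t=0.600: state=(0.942, -3.257)
t=0.700: state=(0.600, -3.564)
t=0.800: state=(0.234, -3.724)
t=0.900: state=(-0.139, -3.706)
t=1.000: state=(-0.501, -3.510)
t=1.100: state=(-0.836, -3.166)
t=1.200: state=(-1.131, -2.721)
t=1.300: state=(-1.378, -2.222)
t=1.400: state=(-1.575, -1.708)
t=1.500: state=(-1.720, -1.198)
t=1.600: state=(-1.815, -0.701)
t=1.700: state=(-1.861, -0.218)
t=1.800: state=(-1.859, 0.256)
t=1.900: state=(-1.809, 0.729)
t=2.000: state=(-1.713, 1.205)
t=2.090: state=(-1.585, 1.635)

(theta, omega) = (-1.585, 1.635)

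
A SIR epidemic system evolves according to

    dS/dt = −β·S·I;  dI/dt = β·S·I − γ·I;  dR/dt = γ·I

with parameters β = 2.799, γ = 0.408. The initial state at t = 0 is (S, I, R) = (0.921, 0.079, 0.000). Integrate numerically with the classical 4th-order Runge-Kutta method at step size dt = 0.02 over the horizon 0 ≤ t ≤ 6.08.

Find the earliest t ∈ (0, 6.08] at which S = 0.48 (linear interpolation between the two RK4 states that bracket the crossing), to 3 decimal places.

t=0.000: state=(0.921, 0.079, 0.000)
step 1 (dt=0.02): k1=(-0.204, 0.171, 0.032), k2=(-0.208, 0.175, 0.033), k3=(-0.208, 0.175, 0.033), k4=(-0.212, 0.178, 0.034); state += dt/6·(k1+2k2+2k3+k4)
t=0.020: state=(0.917, 0.082, 0.001)
t=0.040: state=(0.913, 0.086, 0.001)
t=0.060: state=(0.908, 0.090, 0.002)
continuing one RK4 step at a time; state shown every 10 steps (Δt=0.2):
t=0.200: state=(0.872, 0.120, 0.008)
t=0.400: state=(0.803, 0.177, 0.020)
t=0.600: state=(0.712, 0.250, 0.037)
t=0.800: state=(0.605, 0.334, 0.061)
t=1.000: state=(0.490, 0.418, 0.092)
next step: t=1.020: state=(0.479, 0.426, 0.095) — S has crossed 0.48
linear interpolation between t=1.000 (0.49040) and t=1.020 (0.47895) → t≈1.018

t = 1.018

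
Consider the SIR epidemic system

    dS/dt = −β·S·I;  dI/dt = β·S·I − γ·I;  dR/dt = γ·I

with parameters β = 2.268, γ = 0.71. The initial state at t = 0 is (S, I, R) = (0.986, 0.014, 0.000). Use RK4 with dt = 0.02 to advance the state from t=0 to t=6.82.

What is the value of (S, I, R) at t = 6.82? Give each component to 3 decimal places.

t=0.000: state=(0.986, 0.014, 0.000)
step 1 (dt=0.02): k1=(-0.031, 0.021, 0.010), k2=(-0.032, 0.022, 0.010), k3=(-0.032, 0.022, 0.010), k4=(-0.032, 0.022, 0.010); state += dt/6·(k1+2k2+2k3+k4)
t=0.020: state=(0.985, 0.014, 0.000)
t=0.040: state=(0.985, 0.015, 0.000)
t=0.060: state=(0.984, 0.015, 0.001)
continuing one RK4 step at a time; state shown every 25 steps (Δt=0.5):
t=0.500: state=(0.963, 0.030, 0.007)
t=1.000: state=(0.917, 0.061, 0.023)
t=1.500: state=(0.832, 0.115, 0.053)
t=2.000: state=(0.700, 0.193, 0.107)
t=2.500: state=(0.536, 0.273, 0.191)
t=3.000: state=(0.381, 0.321, 0.297)
t=3.500: state=(0.264, 0.323, 0.413)
t=4.000: state=(0.186, 0.292, 0.523)
t=4.500: state=(0.137, 0.245, 0.618)
t=5.000: state=(0.107, 0.197, 0.697)
t=5.500: state=(0.087, 0.154, 0.759)
t=6.000: state=(0.075, 0.118, 0.807)
t=6.500: state=(0.067, 0.090, 0.844)
t=6.820: state=(0.063, 0.075, 0.862)

(S, I, R) = (0.063, 0.075, 0.862)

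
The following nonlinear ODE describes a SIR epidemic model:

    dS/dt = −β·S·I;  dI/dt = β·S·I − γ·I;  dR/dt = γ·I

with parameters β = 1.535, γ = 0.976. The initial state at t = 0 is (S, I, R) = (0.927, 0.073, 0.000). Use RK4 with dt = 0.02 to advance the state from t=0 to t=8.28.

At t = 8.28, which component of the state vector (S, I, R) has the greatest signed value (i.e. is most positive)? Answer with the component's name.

t=0.000: state=(0.927, 0.073, 0.000)
step 1 (dt=0.02): k1=(-0.104, 0.033, 0.071), k2=(-0.104, 0.033, 0.072), k3=(-0.104, 0.033, 0.072), k4=(-0.105, 0.033, 0.072); state += dt/6·(k1+2k2+2k3+k4)
t=0.020: state=(0.925, 0.074, 0.001)
t=0.040: state=(0.923, 0.074, 0.003)
t=0.060: state=(0.921, 0.075, 0.004)
continuing one RK4 step at a time; state shown every 25 steps (Δt=0.5):
t=0.500: state=(0.871, 0.089, 0.040)
t=1.000: state=(0.808, 0.105, 0.087)
t=1.500: state=(0.742, 0.116, 0.141)
t=2.000: state=(0.677, 0.123, 0.200)
t=2.500: state=(0.615, 0.124, 0.260)
t=3.000: state=(0.560, 0.120, 0.320)
t=3.500: state=(0.513, 0.111, 0.376)
t=4.000: state=(0.473, 0.099, 0.428)
t=4.500: state=(0.441, 0.086, 0.473)
t=5.000: state=(0.414, 0.074, 0.512)
t=5.500: state=(0.393, 0.062, 0.545)
t=6.000: state=(0.377, 0.051, 0.572)
t=6.500: state=(0.364, 0.041, 0.595)
t=7.000: state=(0.353, 0.033, 0.613)
t=7.500: state=(0.345, 0.027, 0.628)
t=8.000: state=(0.339, 0.021, 0.639)
t=8.280: state=(0.336, 0.019, 0.645)
compare at T: S=0.336, I=0.019, R=0.645

largest component: R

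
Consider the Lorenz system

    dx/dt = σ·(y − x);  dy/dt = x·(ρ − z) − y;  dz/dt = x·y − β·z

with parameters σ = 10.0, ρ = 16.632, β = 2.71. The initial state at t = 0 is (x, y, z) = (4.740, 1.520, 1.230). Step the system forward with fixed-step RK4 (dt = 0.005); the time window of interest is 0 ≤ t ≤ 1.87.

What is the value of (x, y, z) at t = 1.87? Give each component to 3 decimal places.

(x, y, z) = (-1.922, -2.653, 8.173)

t=0.000: state=(4.740, 1.520, 1.230)
step 1 (dt=0.005): k1=(-32.200, 71.485, 3.872), k2=(-29.608, 70.022, 4.556), k3=(-29.709, 70.117, 4.545), k4=(-27.209, 68.743, 5.194); state += dt/6·(k1+2k2+2k3+k4)
t=0.005: state=(4.592, 1.870, 1.253)
t=0.010: state=(4.467, 2.208, 1.282)
t=0.015: state=(4.365, 2.535, 1.316)
continuing one RK4 step at a time; state shown every 20 steps (Δt=0.1):
t=0.100: state=(4.961, 7.556, 2.777)
t=0.200: state=(8.986, 13.989, 8.885)
t=0.300: state=(12.803, 13.761, 21.695)
t=0.400: state=(9.534, 3.240, 25.331)
t=0.500: state=(3.616, -0.958, 19.716)
t=0.600: state=(0.629, -1.066, 14.861)
t=0.700: state=(-0.395, -0.986, 11.332)
t=0.800: state=(-0.866, -1.313, 8.707)
t=0.900: state=(-1.426, -2.156, 6.813)
t=1.000: state=(-2.451, -3.843, 5.700)
t=1.100: state=(-4.387, -6.956, 5.961)
t=1.200: state=(-7.638, -11.434, 9.505)
t=1.300: state=(-10.964, -12.916, 17.981)
t=1.400: state=(-10.114, -6.586, 23.406)
t=1.500: state=(-5.752, -1.564, 20.432)
t=1.600: state=(-2.684, -0.750, 15.924)
t=1.700: state=(-1.587, -1.149, 12.302)
t=1.800: state=(-1.558, -1.871, 9.580)
t=1.870: state=(-1.922, -2.653, 8.173)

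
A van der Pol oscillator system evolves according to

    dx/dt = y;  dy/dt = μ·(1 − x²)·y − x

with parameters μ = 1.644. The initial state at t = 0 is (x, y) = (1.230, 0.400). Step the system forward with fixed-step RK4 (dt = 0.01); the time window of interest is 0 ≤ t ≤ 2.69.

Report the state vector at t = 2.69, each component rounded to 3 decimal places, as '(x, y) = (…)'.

t=0.000: state=(1.230, 0.400)
step 1 (dt=0.01): k1=(0.400, -1.567), k2=(0.392, -1.566), k3=(0.392, -1.566), k4=(0.384, -1.564); state += dt/6·(k1+2k2+2k3+k4)
t=0.010: state=(1.234, 0.384)
t=0.020: state=(1.238, 0.369)
t=0.030: state=(1.241, 0.353)
continuing one RK4 step at a time; state shown every 10 steps (Δt=0.1):
t=0.100: state=(1.262, 0.246)
t=0.200: state=(1.280, 0.101)
t=0.300: state=(1.283, -0.031)
t=0.400: state=(1.274, -0.149)
t=0.500: state=(1.254, -0.256)
t=0.600: state=(1.223, -0.353)
t=0.700: state=(1.183, -0.444)
t=0.800: state=(1.134, -0.532)
t=0.900: state=(1.077, -0.622)
t=1.000: state=(1.010, -0.716)
t=1.100: state=(0.933, -0.821)
t=1.200: state=(0.845, -0.940)
t=1.300: state=(0.744, -1.080)
t=1.400: state=(0.628, -1.250)
t=1.500: state=(0.493, -1.458)
t=1.600: state=(0.335, -1.715)
t=1.700: state=(0.148, -2.027)
t=1.800: state=(-0.072, -2.392)
t=1.900: state=(-0.331, -2.777)
t=2.000: state=(-0.626, -3.100)
t=2.100: state=(-0.944, -3.218)
t=2.200: state=(-1.258, -2.995)
t=2.300: state=(-1.531, -2.427)
t=2.400: state=(-1.738, -1.695)
t=2.500: state=(-1.872, -1.015)
t=2.600: state=(-1.946, -0.500)
t=2.690: state=(-1.976, -0.184)

(x, y) = (-1.976, -0.184)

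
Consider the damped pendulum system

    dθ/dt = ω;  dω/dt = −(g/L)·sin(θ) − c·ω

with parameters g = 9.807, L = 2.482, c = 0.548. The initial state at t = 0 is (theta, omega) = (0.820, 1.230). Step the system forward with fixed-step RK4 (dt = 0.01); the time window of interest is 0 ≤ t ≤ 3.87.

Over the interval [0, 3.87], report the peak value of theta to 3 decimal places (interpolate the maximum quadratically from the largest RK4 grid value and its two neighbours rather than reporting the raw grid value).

t=0.000: state=(0.820, 1.230)
step 1 (dt=0.01): k1=(1.230, -3.563), k2=(1.212, -3.570), k3=(1.212, -3.569), k4=(1.194, -3.576); state += dt/6·(k1+2k2+2k3+k4)
t=0.010: state=(0.832, 1.194)
t=0.020: state=(0.844, 1.158)
t=0.030: state=(0.855, 1.123)
continuing one RK4 step at a time; state shown every 20 steps (Δt=0.2):
t=0.200: state=(0.994, 0.507)
t=0.400: state=(1.025, -0.184)
t=0.600: state=(0.926, -0.788)
t=0.800: state=(0.719, -1.257)
t=1.000: state=(0.436, -1.535)
t=1.200: state=(0.121, -1.579)
t=1.400: state=(-0.180, -1.389)
t=1.600: state=(-0.423, -1.017)
t=1.800: state=(-0.580, -0.546)
t=2.000: state=(-0.640, -0.056)
t=2.200: state=(-0.605, 0.391)
t=2.400: state=(-0.490, 0.743)
t=2.600: state=(-0.317, 0.960)
t=2.800: state=(-0.116, 1.021)
t=3.000: state=(0.081, 0.925)
t=3.200: state=(0.246, 0.704)
t=3.400: state=(0.357, 0.404)
t=3.600: state=(0.406, 0.080)
t=3.800: state=(0.391, -0.222)
t=3.870: state=(0.372, -0.315)
largest grid value and its neighbours: theta(0.330)=1.02983, theta(0.340)=1.03017, theta(0.350)=1.03017
parabola through these three points peaks at t≈0.345 with theta≈1.03021

max theta = 1.030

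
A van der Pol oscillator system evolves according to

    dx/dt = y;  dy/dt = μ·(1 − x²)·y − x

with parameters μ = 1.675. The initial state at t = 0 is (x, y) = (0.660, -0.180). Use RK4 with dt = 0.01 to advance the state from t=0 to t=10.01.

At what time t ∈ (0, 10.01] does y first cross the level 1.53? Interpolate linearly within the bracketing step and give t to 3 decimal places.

t=0.000: state=(0.660, -0.180)
step 1 (dt=0.01): k1=(-0.180, -0.830), k2=(-0.184, -0.834), k3=(-0.184, -0.834), k4=(-0.188, -0.837); state += dt/6·(k1+2k2+2k3+k4)
t=0.010: state=(0.658, -0.188)
t=0.020: state=(0.656, -0.197)
t=0.030: state=(0.654, -0.205)
continuing one RK4 step at a time; state shown every 50 steps (Δt=0.5):
t=0.500: state=(0.449, -0.712)
t=1.000: state=(-0.134, -1.737)
t=1.500: state=(-1.245, -2.188)
t=2.000: state=(-1.794, -0.155)
t=2.500: state=(-1.697, 0.394)
t=3.000: state=(-1.453, 0.578)
t=3.500: state=(-1.105, 0.847)
t=3.980: state=(-0.567, 1.510)
next step: t=3.990: state=(-0.552, 1.533) — y has crossed 1.53
linear interpolation between t=3.980 (1.50984) and t=3.990 (1.53294) → t≈3.989

t = 3.989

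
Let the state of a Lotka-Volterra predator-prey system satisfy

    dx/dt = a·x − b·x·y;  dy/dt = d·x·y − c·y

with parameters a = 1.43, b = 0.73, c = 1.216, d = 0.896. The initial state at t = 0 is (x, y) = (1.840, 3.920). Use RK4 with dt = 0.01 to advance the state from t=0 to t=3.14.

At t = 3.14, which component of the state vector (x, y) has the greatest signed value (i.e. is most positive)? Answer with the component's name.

t=0.000: state=(1.840, 3.920)
step 1 (dt=0.01): k1=(-2.634, 1.696), k2=(-2.627, 1.653), k3=(-2.626, 1.653), k4=(-2.618, 1.610); state += dt/6·(k1+2k2+2k3+k4)
t=0.010: state=(1.814, 3.937)
t=0.020: state=(1.788, 3.952)
t=0.030: state=(1.762, 3.967)
continuing one RK4 step at a time; state shown every 20 steps (Δt=0.2):
t=0.200: state=(1.359, 4.088)
t=0.400: state=(1.003, 3.953)
t=0.600: state=(0.767, 3.626)
t=0.800: state=(0.619, 3.216)
t=1.000: state=(0.531, 2.793)
t=1.200: state=(0.484, 2.398)
t=1.400: state=(0.466, 2.047)
t=1.600: state=(0.471, 1.745)
t=1.800: state=(0.495, 1.491)
t=2.000: state=(0.539, 1.283)
t=2.200: state=(0.602, 1.114)
t=2.400: state=(0.688, 0.980)
t=2.600: state=(0.800, 0.878)
t=2.800: state=(0.943, 0.804)
t=3.000: state=(1.120, 0.758)
t=3.140: state=(1.267, 0.742)
compare at T: x=1.267, y=0.742

largest component: x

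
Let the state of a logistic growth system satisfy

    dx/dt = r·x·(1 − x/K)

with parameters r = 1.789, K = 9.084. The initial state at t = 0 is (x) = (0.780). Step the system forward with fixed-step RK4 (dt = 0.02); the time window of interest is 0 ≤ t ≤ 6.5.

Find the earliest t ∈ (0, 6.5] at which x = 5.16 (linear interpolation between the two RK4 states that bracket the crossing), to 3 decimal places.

t=0.000: state=(0.780)
step 1 (dt=0.02): k1=(1.276), k2=(1.294), k3=(1.295), k4=(1.314); state += dt/6·(k1+2k2+2k3+k4)
t=0.020: state=(0.806)
t=0.040: state=(0.833)
t=0.060: state=(0.860)
continuing one RK4 step at a time; state shown every 25 steps (Δt=0.5):
t=0.500: state=(1.697)
t=1.000: state=(3.268)
t=1.460: state=(5.100)
next step: t=1.480: state=(5.179) — x has crossed 5.16
linear interpolation between t=1.460 (5.09952) and t=1.480 (5.17937) → t≈1.475

t = 1.475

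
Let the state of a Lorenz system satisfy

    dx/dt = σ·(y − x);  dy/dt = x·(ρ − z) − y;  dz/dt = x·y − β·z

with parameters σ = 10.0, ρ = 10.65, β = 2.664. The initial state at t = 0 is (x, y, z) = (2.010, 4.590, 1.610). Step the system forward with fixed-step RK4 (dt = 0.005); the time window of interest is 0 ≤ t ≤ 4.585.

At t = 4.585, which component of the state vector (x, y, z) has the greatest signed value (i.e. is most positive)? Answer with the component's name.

largest component: z

t=0.000: state=(2.010, 4.590, 1.610)
step 1 (dt=0.005): k1=(25.800, 13.580, 4.937), k2=(25.495, 14.104, 5.270), k3=(25.515, 14.094, 5.267), k4=(25.229, 14.607, 5.603); state += dt/6·(k1+2k2+2k3+k4)
t=0.005: state=(2.138, 4.660, 1.636)
t=0.010: state=(2.262, 4.736, 1.666)
t=0.015: state=(2.385, 4.816, 1.699)
continuing one RK4 step at a time; state shown every 40 steps (Δt=0.2):
t=0.200: state=(6.875, 9.382, 6.312)
t=0.400: state=(8.129, 6.092, 15.111)
t=0.600: state=(3.221, 1.538, 11.571)
t=0.800: state=(1.785, 1.751, 7.301)
t=1.000: state=(2.474, 3.172, 5.064)
t=1.200: state=(4.652, 6.114, 5.602)
t=1.400: state=(7.283, 7.875, 10.596)
t=1.600: state=(5.844, 4.287, 12.760)
t=1.800: state=(3.472, 2.880, 9.727)
t=2.000: state=(3.341, 3.713, 7.327)
t=2.200: state=(4.706, 5.624, 7.244)
t=2.400: state=(6.322, 6.747, 9.949)
t=2.600: state=(5.797, 4.996, 11.602)
t=2.800: state=(4.296, 3.806, 10.025)
t=3.000: state=(4.053, 4.266, 8.366)
t=3.200: state=(4.916, 5.482, 8.323)
t=3.400: state=(5.823, 6.023, 9.905)
t=3.600: state=(5.502, 5.061, 10.790)
t=3.800: state=(4.641, 4.343, 9.899)
t=4.000: state=(4.494, 4.634, 8.894)
t=4.200: state=(5.036, 5.372, 8.940)
t=4.400: state=(5.522, 5.603, 9.869)
t=4.585: state=(5.337, 5.095, 10.314)
compare at T: x=5.337, y=5.095, z=10.314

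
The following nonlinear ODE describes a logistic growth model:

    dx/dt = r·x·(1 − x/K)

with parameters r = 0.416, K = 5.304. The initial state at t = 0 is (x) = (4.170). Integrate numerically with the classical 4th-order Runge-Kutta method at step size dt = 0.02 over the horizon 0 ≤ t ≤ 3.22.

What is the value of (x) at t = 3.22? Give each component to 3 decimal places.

(x) = (4.951)

t=0.000: state=(4.170)
step 1 (dt=0.02): k1=(0.371), k2=(0.370), k3=(0.370), k4=(0.369); state += dt/6·(k1+2k2+2k3+k4)
t=0.020: state=(4.177)
t=0.040: state=(4.185)
t=0.060: state=(4.192)
continuing one RK4 step at a time; state shown every 10 steps (Δt=0.2):
t=0.200: state=(4.242)
t=0.400: state=(4.311)
t=0.600: state=(4.377)
t=0.800: state=(4.439)
t=1.000: state=(4.497)
t=1.200: state=(4.553)
t=1.400: state=(4.605)
t=1.600: state=(4.654)
t=1.800: state=(4.700)
t=2.000: state=(4.743)
t=2.200: state=(4.783)
t=2.400: state=(4.821)
t=2.600: state=(4.856)
t=2.800: state=(4.889)
t=3.000: state=(4.920)
t=3.200: state=(4.949)
t=3.220: state=(4.951)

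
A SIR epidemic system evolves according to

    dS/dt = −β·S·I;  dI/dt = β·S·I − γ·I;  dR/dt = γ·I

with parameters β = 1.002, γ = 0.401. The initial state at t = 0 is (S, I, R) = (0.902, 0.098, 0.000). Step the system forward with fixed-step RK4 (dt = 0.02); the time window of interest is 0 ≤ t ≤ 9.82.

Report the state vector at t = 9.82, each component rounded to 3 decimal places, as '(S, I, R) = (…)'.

t=0.000: state=(0.902, 0.098, 0.000)
step 1 (dt=0.02): k1=(-0.089, 0.049, 0.039), k2=(-0.089, 0.049, 0.039), k3=(-0.089, 0.049, 0.039), k4=(-0.089, 0.050, 0.040); state += dt/6·(k1+2k2+2k3+k4)
t=0.020: state=(0.900, 0.099, 0.001)
t=0.040: state=(0.898, 0.100, 0.002)
t=0.060: state=(0.897, 0.101, 0.002)
continuing one RK4 step at a time; state shown every 25 steps (Δt=0.5):
t=0.500: state=(0.853, 0.125, 0.022)
t=1.000: state=(0.796, 0.154, 0.050)
t=1.500: state=(0.731, 0.185, 0.084)
t=2.000: state=(0.661, 0.214, 0.124)
t=2.500: state=(0.590, 0.240, 0.170)
t=3.000: state=(0.520, 0.259, 0.220)
t=3.500: state=(0.456, 0.271, 0.273)
t=4.000: state=(0.397, 0.275, 0.328)
t=4.500: state=(0.346, 0.271, 0.383)
t=5.000: state=(0.303, 0.260, 0.436)
t=5.500: state=(0.267, 0.246, 0.487)
t=6.000: state=(0.237, 0.228, 0.535)
t=6.500: state=(0.213, 0.209, 0.579)
t=7.000: state=(0.192, 0.189, 0.618)
t=7.500: state=(0.176, 0.170, 0.654)
t=8.000: state=(0.162, 0.151, 0.687)
t=8.500: state=(0.151, 0.134, 0.715)
t=9.000: state=(0.142, 0.118, 0.740)
t=9.500: state=(0.134, 0.103, 0.762)
t=9.820: state=(0.130, 0.095, 0.775)

(S, I, R) = (0.130, 0.095, 0.775)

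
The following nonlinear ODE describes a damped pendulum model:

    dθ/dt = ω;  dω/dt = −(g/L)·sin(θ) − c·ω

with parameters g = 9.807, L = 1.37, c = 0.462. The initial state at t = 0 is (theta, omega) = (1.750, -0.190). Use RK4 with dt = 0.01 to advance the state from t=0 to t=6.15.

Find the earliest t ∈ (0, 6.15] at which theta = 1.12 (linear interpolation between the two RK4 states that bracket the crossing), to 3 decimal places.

t=0.000: state=(1.750, -0.190)
step 1 (dt=0.01): k1=(-0.190, -6.956), k2=(-0.225, -6.941), k3=(-0.225, -6.941), k4=(-0.259, -6.927); state += dt/6·(k1+2k2+2k3+k4)
t=0.010: state=(1.748, -0.259)
t=0.020: state=(1.745, -0.329)
t=0.030: state=(1.741, -0.397)
continuing one RK4 step at a time; state shown every 20 steps (Δt=0.2):
t=0.200: state=(1.576, -1.530)
t=0.400: state=(1.147, -2.727)
next step: t=0.410: state=(1.119, -2.779) — theta has crossed 1.12
linear interpolation between t=0.400 (1.14679) and t=0.410 (1.11926) → t≈0.410

t = 0.410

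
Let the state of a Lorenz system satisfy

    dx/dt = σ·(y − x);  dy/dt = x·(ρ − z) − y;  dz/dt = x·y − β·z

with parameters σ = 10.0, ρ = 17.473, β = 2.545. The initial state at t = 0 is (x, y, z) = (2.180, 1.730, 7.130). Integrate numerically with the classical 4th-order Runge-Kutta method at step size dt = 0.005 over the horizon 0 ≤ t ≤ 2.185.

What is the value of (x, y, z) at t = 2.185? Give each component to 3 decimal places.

(x, y, z) = (4.508, 7.024, 7.326)

t=0.000: state=(2.180, 1.730, 7.130)
step 1 (dt=0.005): k1=(-4.500, 20.818, -14.374), k2=(-3.867, 20.727, -14.190), k3=(-3.885, 20.743, -14.188), k4=(-3.269, 20.666, -14.003); state += dt/6·(k1+2k2+2k3+k4)
t=0.005: state=(2.161, 1.834, 7.059)
t=0.010: state=(2.147, 1.937, 6.990)
t=0.015: state=(2.139, 2.040, 6.923)
continuing one RK4 step at a time; state shown every 20 steps (Δt=0.1):
t=0.100: state=(2.684, 3.959, 6.115)
t=0.200: state=(4.673, 7.421, 6.577)
t=0.300: state=(8.150, 12.146, 10.785)
t=0.400: state=(11.381, 12.803, 20.112)
t=0.500: state=(9.734, 5.454, 24.687)
t=0.600: state=(5.033, 0.869, 20.944)
t=0.700: state=(2.107, 0.338, 16.373)
t=0.800: state=(1.112, 0.705, 12.758)
t=0.900: state=(1.041, 1.241, 9.979)
t=1.000: state=(1.466, 2.127, 7.919)
t=1.100: state=(2.442, 3.798, 6.644)
t=1.200: state=(4.345, 6.884, 6.744)
t=1.300: state=(7.585, 11.403, 10.145)
t=1.400: state=(10.985, 13.047, 18.700)
t=1.500: state=(10.191, 6.624, 24.447)
t=1.600: state=(5.719, 1.394, 21.524)
t=1.700: state=(2.539, 0.521, 16.957)
t=1.800: state=(1.372, 0.867, 13.251)
t=1.900: state=(1.261, 1.468, 10.402)
t=2.000: state=(1.730, 2.471, 8.318)
t=2.100: state=(2.822, 4.329, 7.124)
t=2.185: state=(4.508, 7.024, 7.326)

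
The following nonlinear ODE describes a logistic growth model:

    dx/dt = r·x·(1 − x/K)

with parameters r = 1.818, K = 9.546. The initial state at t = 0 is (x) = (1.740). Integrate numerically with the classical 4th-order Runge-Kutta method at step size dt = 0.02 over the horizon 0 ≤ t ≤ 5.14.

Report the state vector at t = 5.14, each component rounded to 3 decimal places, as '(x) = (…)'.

(x) = (9.542)

t=0.000: state=(1.740)
step 1 (dt=0.02): k1=(2.587), k2=(2.616), k3=(2.617), k4=(2.647); state += dt/6·(k1+2k2+2k3+k4)
t=0.020: state=(1.792)
t=0.040: state=(1.846)
t=0.060: state=(1.901)
continuing one RK4 step at a time; state shown every 10 steps (Δt=0.2):
t=0.200: state=(2.318)
t=0.400: state=(3.013)
t=0.600: state=(3.808)
t=0.800: state=(4.662)
t=1.000: state=(5.523)
t=1.200: state=(6.337)
t=1.400: state=(7.061)
t=1.600: state=(7.669)
t=1.800: state=(8.158)
t=2.000: state=(8.537)
t=2.200: state=(8.821)
t=2.400: state=(9.030)
t=2.600: state=(9.181)
t=2.800: state=(9.289)
t=3.000: state=(9.366)
t=3.200: state=(9.420)
t=3.400: state=(9.458)
t=3.600: state=(9.485)
t=3.800: state=(9.503)
t=4.000: state=(9.516)
t=4.200: state=(9.525)
t=4.400: state=(9.532)
t=4.600: state=(9.536)
t=4.800: state=(9.539)
t=5.000: state=(9.541)
t=5.140: state=(9.542)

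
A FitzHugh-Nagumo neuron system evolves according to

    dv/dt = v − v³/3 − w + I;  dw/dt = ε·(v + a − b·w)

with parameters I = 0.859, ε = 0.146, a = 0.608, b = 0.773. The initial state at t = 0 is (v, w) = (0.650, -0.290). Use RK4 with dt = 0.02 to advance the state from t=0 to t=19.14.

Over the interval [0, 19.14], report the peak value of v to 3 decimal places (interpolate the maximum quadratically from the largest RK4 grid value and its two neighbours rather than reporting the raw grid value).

max v = 1.997

t=0.000: state=(0.650, -0.290)
step 1 (dt=0.02): k1=(1.707, 0.216), k2=(1.715, 0.219), k3=(1.715, 0.219), k4=(1.722, 0.221); state += dt/6·(k1+2k2+2k3+k4)
t=0.020: state=(0.684, -0.286)
t=0.040: state=(0.719, -0.281)
t=0.060: state=(0.754, -0.277)
continuing one RK4 step at a time; state shown every 50 steps (Δt=1):
t=1.000: state=(1.922, 0.022)
t=2.000: state=(1.968, 0.377)
t=3.000: state=(1.861, 0.685)
t=4.000: state=(1.746, 0.945)
t=5.000: state=(1.631, 1.161)
t=6.000: state=(1.513, 1.338)
t=7.000: state=(1.390, 1.479)
t=8.000: state=(1.260, 1.588)
t=9.000: state=(1.115, 1.667)
t=10.000: state=(0.944, 1.715)
t=11.000: state=(0.715, 1.731)
t=12.000: state=(0.336, 1.705)
t=13.000: state=(-0.483, 1.604)
t=14.000: state=(-1.641, 1.362)
t=15.000: state=(-1.841, 1.052)
t=16.000: state=(-1.748, 0.775)
t=17.000: state=(-1.627, 0.544)
t=18.000: state=(-1.500, 0.354)
t=19.000: state=(-1.365, 0.202)
t=19.140: state=(-1.346, 0.184)
largest grid value and its neighbours: v(1.480)=1.99701, v(1.500)=1.99702, v(1.520)=1.99689
parabola through these three points peaks at t≈1.492 with v≈1.99703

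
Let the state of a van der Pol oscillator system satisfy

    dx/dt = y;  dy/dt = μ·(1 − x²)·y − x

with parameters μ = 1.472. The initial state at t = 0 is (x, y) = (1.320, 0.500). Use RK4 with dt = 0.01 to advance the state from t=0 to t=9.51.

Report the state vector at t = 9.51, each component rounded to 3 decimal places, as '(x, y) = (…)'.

(x, y) = (-1.662, -2.063)

t=0.000: state=(1.320, 0.500)
step 1 (dt=0.01): k1=(0.500, -1.866), k2=(0.491, -1.863), k3=(0.491, -1.863), k4=(0.481, -1.860); state += dt/6·(k1+2k2+2k3+k4)
t=0.010: state=(1.325, 0.481)
t=0.020: state=(1.330, 0.463)
t=0.030: state=(1.334, 0.444)
continuing one RK4 step at a time; state shown every 50 steps (Δt=0.5):
t=0.500: state=(1.366, -0.242)
t=1.000: state=(1.131, -0.680)
t=1.500: state=(0.663, -1.262)
t=2.000: state=(-0.263, -2.603)
t=2.500: state=(-1.649, -1.959)
t=3.000: state=(-1.982, 0.123)
t=3.500: state=(-1.818, 0.447)
t=4.000: state=(-1.560, 0.588)
t=4.500: state=(-1.216, 0.813)
t=5.000: state=(-0.697, 1.350)
t=5.500: state=(0.284, 2.750)
t=6.000: state=(1.710, 1.891)
t=6.500: state=(2.007, -0.156)
t=7.000: state=(1.837, -0.447)
t=7.500: state=(1.581, -0.579)
t=8.000: state=(1.244, -0.792)
t=8.500: state=(0.743, -1.293)
t=9.000: state=(-0.192, -2.630)
t=9.500: state=(-1.641, -2.133)
t=9.510: state=(-1.662, -2.063)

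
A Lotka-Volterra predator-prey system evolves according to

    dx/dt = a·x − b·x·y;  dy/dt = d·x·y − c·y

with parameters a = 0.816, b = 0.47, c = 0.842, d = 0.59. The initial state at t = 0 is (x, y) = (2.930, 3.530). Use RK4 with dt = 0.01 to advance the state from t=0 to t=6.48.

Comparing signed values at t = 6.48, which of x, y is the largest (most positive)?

t=0.000: state=(2.930, 3.530)
step 1 (dt=0.01): k1=(-2.470, 3.130), k2=(-2.481, 3.118), k3=(-2.481, 3.118), k4=(-2.492, 3.106); state += dt/6·(k1+2k2+2k3+k4)
t=0.010: state=(2.905, 3.561)
t=0.020: state=(2.880, 3.592)
t=0.030: state=(2.855, 3.623)
continuing one RK4 step at a time; state shown every 25 steps (Δt=0.25):
t=0.250: state=(2.276, 4.201)
t=0.500: state=(1.663, 4.544)
t=0.750: state=(1.193, 4.536)
t=1.000: state=(0.870, 4.272)
t=1.250: state=(0.661, 3.870)
t=1.500: state=(0.528, 3.420)
t=1.750: state=(0.445, 2.976)
t=2.000: state=(0.394, 2.564)
t=2.250: state=(0.365, 2.196)
t=2.500: state=(0.353, 1.876)
t=2.750: state=(0.353, 1.601)
t=3.000: state=(0.364, 1.367)
t=3.250: state=(0.384, 1.170)
t=3.500: state=(0.415, 1.006)
t=3.750: state=(0.456, 0.869)
t=4.000: state=(0.508, 0.756)
t=4.250: state=(0.574, 0.663)
t=4.500: state=(0.654, 0.588)
t=4.750: state=(0.751, 0.528)
t=5.000: state=(0.868, 0.482)
t=5.250: state=(1.008, 0.448)
t=5.500: state=(1.174, 0.426)
t=5.750: state=(1.370, 0.417)
t=6.000: state=(1.600, 0.420)
t=6.250: state=(1.866, 0.439)
t=6.480: state=(2.143, 0.475)
compare at T: x=2.143, y=0.475

largest component: x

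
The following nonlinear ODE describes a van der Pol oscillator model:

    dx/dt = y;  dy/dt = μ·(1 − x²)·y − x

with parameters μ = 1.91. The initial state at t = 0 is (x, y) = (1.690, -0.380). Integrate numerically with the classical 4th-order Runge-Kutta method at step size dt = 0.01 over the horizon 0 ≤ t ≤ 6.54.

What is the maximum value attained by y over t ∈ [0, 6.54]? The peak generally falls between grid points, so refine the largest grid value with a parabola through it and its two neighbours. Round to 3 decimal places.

max y = 3.708

t=0.000: state=(1.690, -0.380)
step 1 (dt=0.01): k1=(-0.380, -0.343), k2=(-0.382, -0.340), k3=(-0.382, -0.340), k4=(-0.383, -0.336); state += dt/6·(k1+2k2+2k3+k4)
t=0.010: state=(1.686, -0.383)
t=0.020: state=(1.682, -0.387)
t=0.030: state=(1.678, -0.390)
continuing one RK4 step at a time; state shown every 25 steps (Δt=0.25):
t=0.250: state=(1.585, -0.454)
t=0.500: state=(1.463, -0.526)
t=0.750: state=(1.321, -0.619)
t=1.000: state=(1.150, -0.756)
t=1.250: state=(0.936, -0.980)
t=1.500: state=(0.645, -1.384)
t=1.750: state=(0.213, -2.156)
t=2.000: state=(-0.474, -3.369)
t=2.250: state=(-1.368, -3.283)
t=2.500: state=(-1.913, -1.074)
t=2.750: state=(-2.019, 0.002)
t=3.000: state=(-1.978, 0.267)
t=3.250: state=(-1.900, 0.343)
t=3.500: state=(-1.809, 0.383)
t=3.750: state=(-1.709, 0.421)
t=4.000: state=(-1.598, 0.468)
t=4.250: state=(-1.474, 0.529)
t=4.500: state=(-1.331, 0.617)
t=4.750: state=(-1.162, 0.749)
t=5.000: state=(-0.950, 0.966)
t=5.250: state=(-0.664, 1.356)
t=5.500: state=(-0.242, 2.103)
t=5.750: state=(0.429, 3.308)
t=6.000: state=(1.324, 3.372)
t=6.250: state=(1.899, 1.175)
t=6.500: state=(2.019, 0.026)
t=6.540: state=(2.018, -0.052)
largest grid value and its neighbours: y(5.880)=3.70495, y(5.890)=3.70807, y(5.900)=3.70595
parabola through these three points peaks at t≈5.891 with y≈3.70809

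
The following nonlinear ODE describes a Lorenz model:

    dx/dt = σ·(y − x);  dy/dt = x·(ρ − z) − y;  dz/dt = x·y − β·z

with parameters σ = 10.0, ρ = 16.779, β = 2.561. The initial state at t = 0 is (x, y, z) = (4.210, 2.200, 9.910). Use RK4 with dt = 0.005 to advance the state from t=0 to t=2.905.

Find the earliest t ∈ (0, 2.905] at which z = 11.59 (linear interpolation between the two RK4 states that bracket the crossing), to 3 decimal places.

t = 0.274

t=0.000: state=(4.210, 2.200, 9.910)
step 1 (dt=0.005): k1=(-20.100, 26.718, -16.118), k2=(-18.930, 26.474, -15.847), k3=(-18.965, 26.492, -15.845), k4=(-17.827, 26.261, -15.578); state += dt/6·(k1+2k2+2k3+k4)
t=0.005: state=(4.115, 2.332, 9.831)
t=0.010: state=(4.031, 2.463, 9.754)
t=0.015: state=(3.958, 2.591, 9.680)
continuing one RK4 step at a time; state shown every 20 steps (Δt=0.1):
t=0.100: state=(3.862, 4.704, 8.842)
t=0.200: state=(5.441, 7.650, 9.372)
t=0.270: state=(7.192, 9.885, 11.425)
next step: t=0.275: state=(7.327, 10.025, 11.639) — z has crossed 11.59
linear interpolation between t=0.270 (11.42496) and t=0.275 (11.63867) → t≈0.274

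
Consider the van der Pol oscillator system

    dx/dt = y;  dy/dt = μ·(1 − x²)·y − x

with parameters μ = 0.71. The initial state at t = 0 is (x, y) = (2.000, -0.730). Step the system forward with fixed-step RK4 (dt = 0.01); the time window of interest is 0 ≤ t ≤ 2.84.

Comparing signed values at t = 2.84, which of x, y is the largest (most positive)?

t=0.000: state=(2.000, -0.730)
step 1 (dt=0.01): k1=(-0.730, -0.445), k2=(-0.732, -0.444), k3=(-0.732, -0.444), k4=(-0.734, -0.444); state += dt/6·(k1+2k2+2k3+k4)
t=0.010: state=(1.993, -0.734)
t=0.020: state=(1.985, -0.739)
t=0.030: state=(1.978, -0.743)
continuing one RK4 step at a time; state shown every 10 steps (Δt=0.1):
t=0.100: state=(1.925, -0.774)
t=0.200: state=(1.845, -0.818)
t=0.300: state=(1.761, -0.864)
t=0.400: state=(1.672, -0.913)
t=0.500: state=(1.578, -0.966)
t=0.600: state=(1.479, -1.025)
t=0.700: state=(1.373, -1.090)
t=0.800: state=(1.261, -1.163)
t=0.900: state=(1.140, -1.245)
t=1.000: state=(1.011, -1.338)
t=1.100: state=(0.872, -1.443)
t=1.200: state=(0.722, -1.562)
t=1.300: state=(0.560, -1.694)
t=1.400: state=(0.383, -1.838)
t=1.500: state=(0.192, -1.991)
t=1.600: state=(-0.015, -2.145)
t=1.700: state=(-0.237, -2.287)
t=1.800: state=(-0.472, -2.397)
t=1.900: state=(-0.714, -2.448)
t=2.000: state=(-0.958, -2.416)
t=2.100: state=(-1.194, -2.281)
t=2.200: state=(-1.411, -2.043)
t=2.300: state=(-1.600, -1.722)
t=2.400: state=(-1.754, -1.355)
t=2.500: state=(-1.871, -0.984)
t=2.600: state=(-1.952, -0.640)
t=2.700: state=(-2.000, -0.342)
t=2.800: state=(-2.022, -0.094)
t=2.840: state=(-2.024, -0.009)
compare at T: x=-2.024, y=-0.009

largest component: y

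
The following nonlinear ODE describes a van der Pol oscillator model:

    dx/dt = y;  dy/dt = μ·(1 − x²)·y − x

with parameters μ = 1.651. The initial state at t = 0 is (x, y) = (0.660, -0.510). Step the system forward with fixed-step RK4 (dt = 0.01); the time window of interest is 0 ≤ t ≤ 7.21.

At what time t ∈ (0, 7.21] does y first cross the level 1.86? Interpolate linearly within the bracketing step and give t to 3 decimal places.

t=0.000: state=(0.660, -0.510)
step 1 (dt=0.01): k1=(-0.510, -1.135), k2=(-0.516, -1.141), k3=(-0.516, -1.141), k4=(-0.521, -1.147); state += dt/6·(k1+2k2+2k3+k4)
t=0.010: state=(0.655, -0.521)
t=0.020: state=(0.650, -0.533)
t=0.030: state=(0.644, -0.545)
continuing one RK4 step at a time; state shown every 25 steps (Δt=0.25):
t=0.250: state=(0.494, -0.839)
t=0.500: state=(0.229, -1.309)
t=0.750: state=(-0.178, -1.981)
t=1.000: state=(-0.759, -2.589)
t=1.250: state=(-1.381, -2.137)
t=1.500: state=(-1.752, -0.839)
t=1.750: state=(-1.847, -0.034)
t=2.000: state=(-1.810, 0.281)
t=2.250: state=(-1.722, 0.413)
t=2.500: state=(-1.607, 0.496)
t=2.750: state=(-1.474, 0.578)
t=3.000: state=(-1.317, 0.682)
t=3.250: state=(-1.129, 0.833)
t=3.500: state=(-0.893, 1.077)
t=3.750: state=(-0.576, 1.500)
t=3.880: state=(-0.360, 1.838)
next step: t=3.890: state=(-0.341, 1.869) — y has crossed 1.86
linear interpolation between t=3.880 (1.83824) and t=3.890 (1.86859) → t≈3.887

t = 3.887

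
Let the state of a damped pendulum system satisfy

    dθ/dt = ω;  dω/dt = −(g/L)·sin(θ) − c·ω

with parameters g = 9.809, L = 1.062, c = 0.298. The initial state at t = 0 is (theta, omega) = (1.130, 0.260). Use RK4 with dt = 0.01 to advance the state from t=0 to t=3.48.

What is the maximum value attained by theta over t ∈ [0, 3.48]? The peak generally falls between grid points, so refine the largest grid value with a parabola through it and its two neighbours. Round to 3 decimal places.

max theta = 1.134

t=0.000: state=(1.130, 0.260)
step 1 (dt=0.01): k1=(0.260, -8.431), k2=(0.218, -8.423), k3=(0.218, -8.423), k4=(0.176, -8.414); state += dt/6·(k1+2k2+2k3+k4)
t=0.010: state=(1.132, 0.176)
t=0.020: state=(1.134, 0.092)
t=0.030: state=(1.134, 0.008)
continuing one RK4 step at a time; state shown every 20 steps (Δt=0.2):
t=0.200: state=(1.018, -1.352)
t=0.400: state=(0.613, -2.593)
t=0.600: state=(0.035, -3.014)
t=0.800: state=(-0.521, -2.391)
t=1.000: state=(-0.875, -1.074)
t=1.200: state=(-0.939, 0.428)
t=1.400: state=(-0.716, 1.745)
t=1.600: state=(-0.278, 2.508)
t=1.800: state=(0.228, 2.399)
t=2.000: state=(0.628, 1.493)
t=2.200: state=(0.800, 0.203)
t=2.400: state=(0.711, -1.064)
t=2.600: state=(0.399, -1.964)
t=2.800: state=(-0.029, -2.181)
t=3.000: state=(-0.422, -1.637)
t=3.200: state=(-0.651, -0.600)
t=3.400: state=(-0.654, 0.551)
t=3.480: state=(-0.593, 0.966)
largest grid value and its neighbours: theta(0.020)=1.13352, theta(0.030)=1.13401, theta(0.040)=1.13367
parabola through these three points peaks at t≈0.031 with theta≈1.13402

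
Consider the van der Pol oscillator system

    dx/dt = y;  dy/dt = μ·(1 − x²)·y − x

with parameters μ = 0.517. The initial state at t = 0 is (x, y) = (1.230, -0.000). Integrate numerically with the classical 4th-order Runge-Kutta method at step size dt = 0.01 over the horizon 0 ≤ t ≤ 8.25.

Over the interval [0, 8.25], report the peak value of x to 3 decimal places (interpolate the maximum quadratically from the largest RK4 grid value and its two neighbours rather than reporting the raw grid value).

max x = 1.932

t=0.000: state=(1.230, -0.000)
step 1 (dt=0.01): k1=(-0.000, -1.230), k2=(-0.006, -1.228), k3=(-0.006, -1.228), k4=(-0.012, -1.227); state += dt/6·(k1+2k2+2k3+k4)
t=0.010: state=(1.230, -0.012)
t=0.020: state=(1.230, -0.025)
t=0.030: state=(1.229, -0.037)
continuing one RK4 step at a time; state shown every 50 steps (Δt=0.5):
t=0.500: state=(1.085, -0.565)
t=1.000: state=(0.677, -1.060)
t=1.500: state=(0.027, -1.528)
t=2.000: state=(-0.801, -1.678)
t=2.500: state=(-1.496, -0.959)
t=3.000: state=(-1.715, 0.043)
t=3.500: state=(-1.516, 0.699)
t=4.000: state=(-1.043, 1.188)
t=4.500: state=(-0.318, 1.725)
t=5.000: state=(0.661, 2.098)
t=5.500: state=(1.584, 1.363)
t=6.000: state=(1.930, 0.082)
t=6.500: state=(1.767, -0.653)
t=7.000: state=(1.322, -1.113)
t=7.500: state=(0.646, -1.613)
t=8.000: state=(-0.302, -2.149)
t=8.250: state=(-0.851, -2.188)
largest grid value and its neighbours: x(6.030)=1.93194, x(6.040)=1.93206, x(6.050)=1.93199
parabola through these three points peaks at t≈6.041 with x≈1.93206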